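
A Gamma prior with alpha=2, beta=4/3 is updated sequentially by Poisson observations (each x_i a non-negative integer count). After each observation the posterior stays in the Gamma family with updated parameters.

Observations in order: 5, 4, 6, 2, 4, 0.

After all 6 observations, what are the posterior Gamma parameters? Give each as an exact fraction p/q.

obs 1: x=5 → posterior Gamma(7, 7/3)
obs 2: x=4 → posterior Gamma(11, 10/3)
obs 3: x=6 → posterior Gamma(17, 13/3)
obs 4: x=2 → posterior Gamma(19, 16/3)
obs 5: x=4 → posterior Gamma(23, 19/3)
obs 6: x=0 → posterior Gamma(23, 22/3)

alpha=23, beta=22/3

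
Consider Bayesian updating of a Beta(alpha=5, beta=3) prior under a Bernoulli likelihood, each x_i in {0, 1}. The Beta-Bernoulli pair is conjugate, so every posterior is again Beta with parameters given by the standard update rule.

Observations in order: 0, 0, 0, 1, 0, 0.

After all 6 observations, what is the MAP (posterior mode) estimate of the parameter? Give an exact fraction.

obs 1: x=0 → posterior Beta(5, 4)
obs 2: x=0 → posterior Beta(5, 5)
obs 3: x=0 → posterior Beta(5, 6)
obs 4: x=1 → posterior Beta(6, 6)
obs 5: x=0 → posterior Beta(6, 7)
obs 6: x=0 → posterior Beta(6, 8)

5/12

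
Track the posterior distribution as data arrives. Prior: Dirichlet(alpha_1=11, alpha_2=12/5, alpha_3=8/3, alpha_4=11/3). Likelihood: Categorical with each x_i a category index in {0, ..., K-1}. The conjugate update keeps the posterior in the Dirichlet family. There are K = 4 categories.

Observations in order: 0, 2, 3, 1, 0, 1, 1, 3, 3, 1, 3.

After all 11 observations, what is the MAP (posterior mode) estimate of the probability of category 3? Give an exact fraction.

100/401

obs 1: x=0 → posterior Dirichlet(12, 12/5, 8/3, 11/3)
obs 2: x=2 → posterior Dirichlet(12, 12/5, 11/3, 11/3)
obs 3: x=3 → posterior Dirichlet(12, 12/5, 11/3, 14/3)
obs 4: x=1 → posterior Dirichlet(12, 17/5, 11/3, 14/3)
obs 5: x=0 → posterior Dirichlet(13, 17/5, 11/3, 14/3)
obs 6: x=1 → posterior Dirichlet(13, 22/5, 11/3, 14/3)
obs 7: x=1 → posterior Dirichlet(13, 27/5, 11/3, 14/3)
obs 8: x=3 → posterior Dirichlet(13, 27/5, 11/3, 17/3)
obs 9: x=3 → posterior Dirichlet(13, 27/5, 11/3, 20/3)
obs 10: x=1 → posterior Dirichlet(13, 32/5, 11/3, 20/3)
obs 11: x=3 → posterior Dirichlet(13, 32/5, 11/3, 23/3)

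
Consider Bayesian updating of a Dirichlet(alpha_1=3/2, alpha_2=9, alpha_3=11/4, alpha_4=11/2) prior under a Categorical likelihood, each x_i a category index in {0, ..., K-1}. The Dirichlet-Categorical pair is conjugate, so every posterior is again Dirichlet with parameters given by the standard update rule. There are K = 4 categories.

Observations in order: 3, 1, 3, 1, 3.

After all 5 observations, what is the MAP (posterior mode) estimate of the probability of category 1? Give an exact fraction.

obs 1: x=3 → posterior Dirichlet(3/2, 9, 11/4, 13/2)
obs 2: x=1 → posterior Dirichlet(3/2, 10, 11/4, 13/2)
obs 3: x=3 → posterior Dirichlet(3/2, 10, 11/4, 15/2)
obs 4: x=1 → posterior Dirichlet(3/2, 11, 11/4, 15/2)
obs 5: x=3 → posterior Dirichlet(3/2, 11, 11/4, 17/2)

40/79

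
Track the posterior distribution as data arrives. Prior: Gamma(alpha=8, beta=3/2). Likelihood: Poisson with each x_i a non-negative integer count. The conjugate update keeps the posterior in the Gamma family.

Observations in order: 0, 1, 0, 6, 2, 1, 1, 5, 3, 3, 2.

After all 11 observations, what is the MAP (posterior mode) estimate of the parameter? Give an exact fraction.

obs 1: x=0 → posterior Gamma(8, 5/2)
obs 2: x=1 → posterior Gamma(9, 7/2)
obs 3: x=0 → posterior Gamma(9, 9/2)
obs 4: x=6 → posterior Gamma(15, 11/2)
obs 5: x=2 → posterior Gamma(17, 13/2)
obs 6: x=1 → posterior Gamma(18, 15/2)
obs 7: x=1 → posterior Gamma(19, 17/2)
obs 8: x=5 → posterior Gamma(24, 19/2)
obs 9: x=3 → posterior Gamma(27, 21/2)
obs 10: x=3 → posterior Gamma(30, 23/2)
obs 11: x=2 → posterior Gamma(32, 25/2)

62/25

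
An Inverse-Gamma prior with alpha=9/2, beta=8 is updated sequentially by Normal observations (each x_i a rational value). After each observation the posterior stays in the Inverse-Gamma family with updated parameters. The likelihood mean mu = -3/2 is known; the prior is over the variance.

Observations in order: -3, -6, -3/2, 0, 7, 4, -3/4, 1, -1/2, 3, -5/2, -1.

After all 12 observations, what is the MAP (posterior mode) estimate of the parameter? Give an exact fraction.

2761/368

obs 1: x=-3 → posterior Inverse-Gamma(5, 73/8)
obs 2: x=-6 → posterior Inverse-Gamma(11/2, 77/4)
obs 3: x=-3/2 → posterior Inverse-Gamma(6, 77/4)
obs 4: x=0 → posterior Inverse-Gamma(13/2, 163/8)
obs 5: x=7 → posterior Inverse-Gamma(7, 113/2)
obs 6: x=4 → posterior Inverse-Gamma(15/2, 573/8)
obs 7: x=-3/4 → posterior Inverse-Gamma(8, 2301/32)
obs 8: x=1 → posterior Inverse-Gamma(17/2, 2401/32)
obs 9: x=-1/2 → posterior Inverse-Gamma(9, 2417/32)
obs 10: x=3 → posterior Inverse-Gamma(19/2, 2741/32)
obs 11: x=-5/2 → posterior Inverse-Gamma(10, 2757/32)
obs 12: x=-1 → posterior Inverse-Gamma(21/2, 2761/32)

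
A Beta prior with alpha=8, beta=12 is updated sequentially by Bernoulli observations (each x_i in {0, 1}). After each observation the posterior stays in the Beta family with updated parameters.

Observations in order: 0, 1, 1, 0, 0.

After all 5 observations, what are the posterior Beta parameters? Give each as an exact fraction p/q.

alpha=10, beta=15

obs 1: x=0 → posterior Beta(8, 13)
obs 2: x=1 → posterior Beta(9, 13)
obs 3: x=1 → posterior Beta(10, 13)
obs 4: x=0 → posterior Beta(10, 14)
obs 5: x=0 → posterior Beta(10, 15)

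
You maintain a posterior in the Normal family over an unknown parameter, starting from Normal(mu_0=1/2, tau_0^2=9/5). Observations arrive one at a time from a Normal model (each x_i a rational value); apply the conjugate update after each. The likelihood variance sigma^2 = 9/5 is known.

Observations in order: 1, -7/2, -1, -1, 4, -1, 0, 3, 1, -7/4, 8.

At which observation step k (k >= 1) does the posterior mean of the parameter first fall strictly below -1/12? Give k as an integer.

obs 1: x=1 → posterior Normal(3/4, 9/10)
obs 2: x=-7/2 → posterior Normal(-2/3, 3/5)
obs 3: x=-1 → posterior Normal(-3/4, 9/20)
obs 4: x=-1 → posterior Normal(-4/5, 9/25)
obs 5: x=4 → posterior Normal(0, 3/10)
obs 6: x=-1 → posterior Normal(-1/7, 9/35)
obs 7: x=0 → posterior Normal(-1/8, 9/40)
obs 8: x=3 → posterior Normal(2/9, 1/5)
obs 9: x=1 → posterior Normal(3/10, 9/50)
obs 10: x=-7/4 → posterior Normal(5/44, 9/55)
obs 11: x=8 → posterior Normal(37/48, 3/20)

k = 2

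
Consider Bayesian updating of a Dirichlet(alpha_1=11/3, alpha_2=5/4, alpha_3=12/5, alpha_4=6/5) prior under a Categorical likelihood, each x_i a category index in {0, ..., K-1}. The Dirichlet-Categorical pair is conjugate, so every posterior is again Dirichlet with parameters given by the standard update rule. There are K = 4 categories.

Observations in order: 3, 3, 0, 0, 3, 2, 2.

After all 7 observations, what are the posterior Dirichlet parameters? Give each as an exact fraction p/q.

obs 1: x=3 → posterior Dirichlet(11/3, 5/4, 12/5, 11/5)
obs 2: x=3 → posterior Dirichlet(11/3, 5/4, 12/5, 16/5)
obs 3: x=0 → posterior Dirichlet(14/3, 5/4, 12/5, 16/5)
obs 4: x=0 → posterior Dirichlet(17/3, 5/4, 12/5, 16/5)
obs 5: x=3 → posterior Dirichlet(17/3, 5/4, 12/5, 21/5)
obs 6: x=2 → posterior Dirichlet(17/3, 5/4, 17/5, 21/5)
obs 7: x=2 → posterior Dirichlet(17/3, 5/4, 22/5, 21/5)

alpha_1=17/3, alpha_2=5/4, alpha_3=22/5, alpha_4=21/5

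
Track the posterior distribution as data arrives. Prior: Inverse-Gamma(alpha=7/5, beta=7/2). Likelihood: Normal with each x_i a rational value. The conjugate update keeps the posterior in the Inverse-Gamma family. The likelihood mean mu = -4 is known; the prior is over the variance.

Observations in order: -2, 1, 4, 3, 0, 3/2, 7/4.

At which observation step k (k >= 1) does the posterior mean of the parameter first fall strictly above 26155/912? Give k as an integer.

obs 1: x=-2 → posterior Inverse-Gamma(19/10, 11/2)
obs 2: x=1 → posterior Inverse-Gamma(12/5, 18)
obs 3: x=4 → posterior Inverse-Gamma(29/10, 50)
obs 4: x=3 → posterior Inverse-Gamma(17/5, 149/2)
obs 5: x=0 → posterior Inverse-Gamma(39/10, 165/2)
obs 6: x=3/2 → posterior Inverse-Gamma(22/5, 781/8)
obs 7: x=7/4 → posterior Inverse-Gamma(49/10, 3653/32)

k = 4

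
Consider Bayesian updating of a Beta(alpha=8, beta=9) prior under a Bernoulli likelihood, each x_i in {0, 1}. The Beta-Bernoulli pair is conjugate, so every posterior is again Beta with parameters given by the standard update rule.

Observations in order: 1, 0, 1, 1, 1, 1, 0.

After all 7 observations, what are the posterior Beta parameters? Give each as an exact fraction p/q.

alpha=13, beta=11

obs 1: x=1 → posterior Beta(9, 9)
obs 2: x=0 → posterior Beta(9, 10)
obs 3: x=1 → posterior Beta(10, 10)
obs 4: x=1 → posterior Beta(11, 10)
obs 5: x=1 → posterior Beta(12, 10)
obs 6: x=1 → posterior Beta(13, 10)
obs 7: x=0 → posterior Beta(13, 11)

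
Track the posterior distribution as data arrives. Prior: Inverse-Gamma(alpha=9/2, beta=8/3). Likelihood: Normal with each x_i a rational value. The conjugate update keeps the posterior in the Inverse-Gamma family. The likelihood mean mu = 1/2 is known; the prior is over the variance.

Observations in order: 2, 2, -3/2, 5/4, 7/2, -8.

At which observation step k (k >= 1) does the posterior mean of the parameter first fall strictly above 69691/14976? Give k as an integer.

obs 1: x=2 → posterior Inverse-Gamma(5, 91/24)
obs 2: x=2 → posterior Inverse-Gamma(11/2, 59/12)
obs 3: x=-3/2 → posterior Inverse-Gamma(6, 83/12)
obs 4: x=5/4 → posterior Inverse-Gamma(13/2, 691/96)
obs 5: x=7/2 → posterior Inverse-Gamma(7, 1123/96)
obs 6: x=-8 → posterior Inverse-Gamma(15/2, 4591/96)

k = 6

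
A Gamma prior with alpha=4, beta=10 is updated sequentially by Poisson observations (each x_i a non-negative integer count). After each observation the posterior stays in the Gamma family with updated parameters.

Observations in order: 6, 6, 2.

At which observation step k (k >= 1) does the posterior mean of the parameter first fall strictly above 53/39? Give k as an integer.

obs 1: x=6 → posterior Gamma(10, 11)
obs 2: x=6 → posterior Gamma(16, 12)
obs 3: x=2 → posterior Gamma(18, 13)

k = 3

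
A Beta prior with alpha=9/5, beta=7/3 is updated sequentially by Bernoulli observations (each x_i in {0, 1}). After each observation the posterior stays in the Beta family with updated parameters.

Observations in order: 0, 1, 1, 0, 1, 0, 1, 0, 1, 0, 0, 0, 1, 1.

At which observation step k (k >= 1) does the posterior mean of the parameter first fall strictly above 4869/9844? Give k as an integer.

k = 3

obs 1: x=0 → posterior Beta(9/5, 10/3)
obs 2: x=1 → posterior Beta(14/5, 10/3)
obs 3: x=1 → posterior Beta(19/5, 10/3)
obs 4: x=0 → posterior Beta(19/5, 13/3)
obs 5: x=1 → posterior Beta(24/5, 13/3)
obs 6: x=0 → posterior Beta(24/5, 16/3)
obs 7: x=1 → posterior Beta(29/5, 16/3)
obs 8: x=0 → posterior Beta(29/5, 19/3)
obs 9: x=1 → posterior Beta(34/5, 19/3)
obs 10: x=0 → posterior Beta(34/5, 22/3)
obs 11: x=0 → posterior Beta(34/5, 25/3)
obs 12: x=0 → posterior Beta(34/5, 28/3)
obs 13: x=1 → posterior Beta(39/5, 28/3)
obs 14: x=1 → posterior Beta(44/5, 28/3)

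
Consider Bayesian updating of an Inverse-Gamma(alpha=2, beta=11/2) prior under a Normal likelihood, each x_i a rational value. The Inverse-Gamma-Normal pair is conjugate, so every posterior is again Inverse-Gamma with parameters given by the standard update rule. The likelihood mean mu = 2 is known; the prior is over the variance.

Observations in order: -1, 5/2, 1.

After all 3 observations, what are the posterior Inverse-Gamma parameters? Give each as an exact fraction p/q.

alpha=7/2, beta=85/8

obs 1: x=-1 → posterior Inverse-Gamma(5/2, 10)
obs 2: x=5/2 → posterior Inverse-Gamma(3, 81/8)
obs 3: x=1 → posterior Inverse-Gamma(7/2, 85/8)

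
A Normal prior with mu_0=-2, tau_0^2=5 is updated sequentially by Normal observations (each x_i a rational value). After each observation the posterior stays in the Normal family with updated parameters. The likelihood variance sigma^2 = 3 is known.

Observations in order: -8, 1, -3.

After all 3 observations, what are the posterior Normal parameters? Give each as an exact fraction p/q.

obs 1: x=-8 → posterior Normal(-23/4, 15/8)
obs 2: x=1 → posterior Normal(-41/13, 15/13)
obs 3: x=-3 → posterior Normal(-28/9, 5/6)

mu_0=-28/9, tau_0^2=5/6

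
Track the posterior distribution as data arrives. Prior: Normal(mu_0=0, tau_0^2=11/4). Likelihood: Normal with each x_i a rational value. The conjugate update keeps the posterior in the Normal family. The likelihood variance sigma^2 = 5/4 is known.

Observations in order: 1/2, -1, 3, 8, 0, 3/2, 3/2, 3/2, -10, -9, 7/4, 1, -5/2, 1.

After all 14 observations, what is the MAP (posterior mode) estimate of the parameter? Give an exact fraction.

obs 1: x=1/2 → posterior Normal(11/32, 55/64)
obs 2: x=-1 → posterior Normal(-11/54, 55/108)
obs 3: x=3 → posterior Normal(55/76, 55/152)
obs 4: x=8 → posterior Normal(33/14, 55/196)
obs 5: x=0 → posterior Normal(77/40, 11/48)
obs 6: x=3/2 → posterior Normal(132/71, 55/284)
obs 7: x=3/2 → posterior Normal(297/164, 55/328)
obs 8: x=3/2 → posterior Normal(55/31, 55/372)
obs 9: x=-10 → posterior Normal(55/104, 55/416)
obs 10: x=-9 → posterior Normal(-44/115, 11/92)
obs 11: x=7/4 → posterior Normal(-11/56, 55/504)
obs 12: x=1 → posterior Normal(-55/548, 55/548)
obs 13: x=-5/2 → posterior Normal(-165/592, 55/592)
obs 14: x=1 → posterior Normal(-121/636, 55/636)

-121/636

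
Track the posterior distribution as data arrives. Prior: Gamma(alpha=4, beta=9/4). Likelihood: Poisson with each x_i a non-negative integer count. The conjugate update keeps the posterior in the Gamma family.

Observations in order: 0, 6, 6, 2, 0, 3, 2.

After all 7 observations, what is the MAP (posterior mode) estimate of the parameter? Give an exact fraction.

obs 1: x=0 → posterior Gamma(4, 13/4)
obs 2: x=6 → posterior Gamma(10, 17/4)
obs 3: x=6 → posterior Gamma(16, 21/4)
obs 4: x=2 → posterior Gamma(18, 25/4)
obs 5: x=0 → posterior Gamma(18, 29/4)
obs 6: x=3 → posterior Gamma(21, 33/4)
obs 7: x=2 → posterior Gamma(23, 37/4)

88/37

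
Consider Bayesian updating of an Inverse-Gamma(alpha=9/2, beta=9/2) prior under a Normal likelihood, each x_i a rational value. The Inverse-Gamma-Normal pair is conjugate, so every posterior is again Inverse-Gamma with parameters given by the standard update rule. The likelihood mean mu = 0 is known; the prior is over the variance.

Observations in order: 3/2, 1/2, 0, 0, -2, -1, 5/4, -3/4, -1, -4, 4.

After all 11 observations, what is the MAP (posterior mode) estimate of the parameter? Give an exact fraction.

413/176

obs 1: x=3/2 → posterior Inverse-Gamma(5, 45/8)
obs 2: x=1/2 → posterior Inverse-Gamma(11/2, 23/4)
obs 3: x=0 → posterior Inverse-Gamma(6, 23/4)
obs 4: x=0 → posterior Inverse-Gamma(13/2, 23/4)
obs 5: x=-2 → posterior Inverse-Gamma(7, 31/4)
obs 6: x=-1 → posterior Inverse-Gamma(15/2, 33/4)
obs 7: x=5/4 → posterior Inverse-Gamma(8, 289/32)
obs 8: x=-3/4 → posterior Inverse-Gamma(17/2, 149/16)
obs 9: x=-1 → posterior Inverse-Gamma(9, 157/16)
obs 10: x=-4 → posterior Inverse-Gamma(19/2, 285/16)
obs 11: x=4 → posterior Inverse-Gamma(10, 413/16)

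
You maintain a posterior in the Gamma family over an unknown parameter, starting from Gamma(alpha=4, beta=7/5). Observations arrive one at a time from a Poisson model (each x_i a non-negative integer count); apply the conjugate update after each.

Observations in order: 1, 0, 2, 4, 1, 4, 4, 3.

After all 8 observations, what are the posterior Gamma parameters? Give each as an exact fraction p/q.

alpha=23, beta=47/5

obs 1: x=1 → posterior Gamma(5, 12/5)
obs 2: x=0 → posterior Gamma(5, 17/5)
obs 3: x=2 → posterior Gamma(7, 22/5)
obs 4: x=4 → posterior Gamma(11, 27/5)
obs 5: x=1 → posterior Gamma(12, 32/5)
obs 6: x=4 → posterior Gamma(16, 37/5)
obs 7: x=4 → posterior Gamma(20, 42/5)
obs 8: x=3 → posterior Gamma(23, 47/5)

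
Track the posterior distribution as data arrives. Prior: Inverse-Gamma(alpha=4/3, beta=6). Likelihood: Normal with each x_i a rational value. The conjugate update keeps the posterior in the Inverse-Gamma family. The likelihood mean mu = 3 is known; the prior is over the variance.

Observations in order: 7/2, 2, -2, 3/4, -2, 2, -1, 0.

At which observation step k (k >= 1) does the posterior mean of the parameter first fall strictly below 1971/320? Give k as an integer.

k = 2

obs 1: x=7/2 → posterior Inverse-Gamma(11/6, 49/8)
obs 2: x=2 → posterior Inverse-Gamma(7/3, 53/8)
obs 3: x=-2 → posterior Inverse-Gamma(17/6, 153/8)
obs 4: x=3/4 → posterior Inverse-Gamma(10/3, 693/32)
obs 5: x=-2 → posterior Inverse-Gamma(23/6, 1093/32)
obs 6: x=2 → posterior Inverse-Gamma(13/3, 1109/32)
obs 7: x=-1 → posterior Inverse-Gamma(29/6, 1365/32)
obs 8: x=0 → posterior Inverse-Gamma(16/3, 1509/32)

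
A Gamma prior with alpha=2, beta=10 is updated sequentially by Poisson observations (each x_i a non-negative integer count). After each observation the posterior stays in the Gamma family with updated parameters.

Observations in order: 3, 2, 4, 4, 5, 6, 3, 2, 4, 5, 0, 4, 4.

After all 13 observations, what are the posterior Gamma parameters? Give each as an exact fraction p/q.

alpha=48, beta=23

obs 1: x=3 → posterior Gamma(5, 11)
obs 2: x=2 → posterior Gamma(7, 12)
obs 3: x=4 → posterior Gamma(11, 13)
obs 4: x=4 → posterior Gamma(15, 14)
obs 5: x=5 → posterior Gamma(20, 15)
obs 6: x=6 → posterior Gamma(26, 16)
obs 7: x=3 → posterior Gamma(29, 17)
obs 8: x=2 → posterior Gamma(31, 18)
obs 9: x=4 → posterior Gamma(35, 19)
obs 10: x=5 → posterior Gamma(40, 20)
obs 11: x=0 → posterior Gamma(40, 21)
obs 12: x=4 → posterior Gamma(44, 22)
obs 13: x=4 → posterior Gamma(48, 23)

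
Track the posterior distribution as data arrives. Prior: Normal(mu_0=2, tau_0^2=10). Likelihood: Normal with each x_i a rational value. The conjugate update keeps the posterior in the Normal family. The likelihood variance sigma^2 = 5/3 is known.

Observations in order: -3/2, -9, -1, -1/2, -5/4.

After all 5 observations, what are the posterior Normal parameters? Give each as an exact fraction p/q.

obs 1: x=-3/2 → posterior Normal(-1, 10/7)
obs 2: x=-9 → posterior Normal(-61/13, 10/13)
obs 3: x=-1 → posterior Normal(-67/19, 10/19)
obs 4: x=-1/2 → posterior Normal(-14/5, 2/5)
obs 5: x=-5/4 → posterior Normal(-5/2, 10/31)

mu_0=-5/2, tau_0^2=10/31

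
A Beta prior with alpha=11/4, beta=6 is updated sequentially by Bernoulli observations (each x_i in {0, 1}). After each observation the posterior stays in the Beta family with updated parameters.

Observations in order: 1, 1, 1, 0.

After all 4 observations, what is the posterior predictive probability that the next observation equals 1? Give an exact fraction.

obs 1: x=1 → posterior Beta(15/4, 6)
obs 2: x=1 → posterior Beta(19/4, 6)
obs 3: x=1 → posterior Beta(23/4, 6)
obs 4: x=0 → posterior Beta(23/4, 7)

23/51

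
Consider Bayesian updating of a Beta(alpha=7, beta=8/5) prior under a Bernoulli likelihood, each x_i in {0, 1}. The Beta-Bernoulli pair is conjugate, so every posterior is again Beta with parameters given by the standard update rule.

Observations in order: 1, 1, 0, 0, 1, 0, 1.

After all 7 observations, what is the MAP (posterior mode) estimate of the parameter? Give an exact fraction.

25/34

obs 1: x=1 → posterior Beta(8, 8/5)
obs 2: x=1 → posterior Beta(9, 8/5)
obs 3: x=0 → posterior Beta(9, 13/5)
obs 4: x=0 → posterior Beta(9, 18/5)
obs 5: x=1 → posterior Beta(10, 18/5)
obs 6: x=0 → posterior Beta(10, 23/5)
obs 7: x=1 → posterior Beta(11, 23/5)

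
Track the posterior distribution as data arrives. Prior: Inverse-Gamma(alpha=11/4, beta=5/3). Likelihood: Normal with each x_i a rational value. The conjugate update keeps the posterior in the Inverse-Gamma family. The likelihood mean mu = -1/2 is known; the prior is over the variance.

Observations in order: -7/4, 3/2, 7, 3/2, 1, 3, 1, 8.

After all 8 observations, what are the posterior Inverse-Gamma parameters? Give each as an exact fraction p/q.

alpha=27/4, beta=7591/96

obs 1: x=-7/4 → posterior Inverse-Gamma(13/4, 235/96)
obs 2: x=3/2 → posterior Inverse-Gamma(15/4, 427/96)
obs 3: x=7 → posterior Inverse-Gamma(17/4, 3127/96)
obs 4: x=3/2 → posterior Inverse-Gamma(19/4, 3319/96)
obs 5: x=1 → posterior Inverse-Gamma(21/4, 3427/96)
obs 6: x=3 → posterior Inverse-Gamma(23/4, 4015/96)
obs 7: x=1 → posterior Inverse-Gamma(25/4, 4123/96)
obs 8: x=8 → posterior Inverse-Gamma(27/4, 7591/96)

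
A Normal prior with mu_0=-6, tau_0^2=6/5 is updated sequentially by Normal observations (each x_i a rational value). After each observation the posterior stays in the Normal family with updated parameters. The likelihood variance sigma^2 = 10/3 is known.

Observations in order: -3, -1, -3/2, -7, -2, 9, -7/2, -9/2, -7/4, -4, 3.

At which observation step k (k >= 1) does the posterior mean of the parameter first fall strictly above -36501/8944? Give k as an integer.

obs 1: x=-3 → posterior Normal(-177/34, 15/17)
obs 2: x=-1 → posterior Normal(-186/43, 30/43)
obs 3: x=-3/2 → posterior Normal(-399/104, 15/26)
obs 4: x=-7 → posterior Normal(-525/122, 30/61)
obs 5: x=-2 → posterior Normal(-561/140, 3/7)
obs 6: x=9 → posterior Normal(-399/158, 30/79)
obs 7: x=-7/2 → posterior Normal(-21/8, 15/44)
obs 8: x=-9/2 → posterior Normal(-543/194, 30/97)
obs 9: x=-7/4 → posterior Normal(-1149/424, 15/53)
obs 10: x=-4 → posterior Normal(-1293/460, 6/23)
obs 11: x=3 → posterior Normal(-1185/496, 15/62)

k = 3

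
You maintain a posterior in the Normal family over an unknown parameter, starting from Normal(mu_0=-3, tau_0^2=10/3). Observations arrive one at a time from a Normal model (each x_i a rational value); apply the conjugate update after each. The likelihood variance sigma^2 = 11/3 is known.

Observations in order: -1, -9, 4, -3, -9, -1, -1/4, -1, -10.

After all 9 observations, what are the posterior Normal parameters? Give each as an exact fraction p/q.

obs 1: x=-1 → posterior Normal(-43/21, 110/63)
obs 2: x=-9 → posterior Normal(-133/31, 110/93)
obs 3: x=4 → posterior Normal(-93/41, 110/123)
obs 4: x=-3 → posterior Normal(-41/17, 110/153)
obs 5: x=-9 → posterior Normal(-213/61, 110/183)
obs 6: x=-1 → posterior Normal(-223/71, 110/213)
obs 7: x=-1/4 → posterior Normal(-451/162, 110/243)
obs 8: x=-1 → posterior Normal(-471/182, 110/273)
obs 9: x=-10 → posterior Normal(-671/202, 110/303)

mu_0=-671/202, tau_0^2=110/303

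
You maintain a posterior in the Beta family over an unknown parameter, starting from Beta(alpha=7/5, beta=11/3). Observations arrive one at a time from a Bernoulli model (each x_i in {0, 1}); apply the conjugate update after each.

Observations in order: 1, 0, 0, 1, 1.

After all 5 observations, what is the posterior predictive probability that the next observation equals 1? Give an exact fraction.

66/151

obs 1: x=1 → posterior Beta(12/5, 11/3)
obs 2: x=0 → posterior Beta(12/5, 14/3)
obs 3: x=0 → posterior Beta(12/5, 17/3)
obs 4: x=1 → posterior Beta(17/5, 17/3)
obs 5: x=1 → posterior Beta(22/5, 17/3)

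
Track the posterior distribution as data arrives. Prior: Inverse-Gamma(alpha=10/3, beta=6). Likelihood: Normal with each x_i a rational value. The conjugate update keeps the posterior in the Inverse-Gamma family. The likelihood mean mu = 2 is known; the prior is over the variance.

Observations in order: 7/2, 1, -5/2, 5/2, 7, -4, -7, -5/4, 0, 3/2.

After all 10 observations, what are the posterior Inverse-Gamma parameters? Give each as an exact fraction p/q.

obs 1: x=7/2 → posterior Inverse-Gamma(23/6, 57/8)
obs 2: x=1 → posterior Inverse-Gamma(13/3, 61/8)
obs 3: x=-5/2 → posterior Inverse-Gamma(29/6, 71/4)
obs 4: x=5/2 → posterior Inverse-Gamma(16/3, 143/8)
obs 5: x=7 → posterior Inverse-Gamma(35/6, 243/8)
obs 6: x=-4 → posterior Inverse-Gamma(19/3, 387/8)
obs 7: x=-7 → posterior Inverse-Gamma(41/6, 711/8)
obs 8: x=-5/4 → posterior Inverse-Gamma(22/3, 3013/32)
obs 9: x=0 → posterior Inverse-Gamma(47/6, 3077/32)
obs 10: x=3/2 → posterior Inverse-Gamma(25/3, 3081/32)

alpha=25/3, beta=3081/32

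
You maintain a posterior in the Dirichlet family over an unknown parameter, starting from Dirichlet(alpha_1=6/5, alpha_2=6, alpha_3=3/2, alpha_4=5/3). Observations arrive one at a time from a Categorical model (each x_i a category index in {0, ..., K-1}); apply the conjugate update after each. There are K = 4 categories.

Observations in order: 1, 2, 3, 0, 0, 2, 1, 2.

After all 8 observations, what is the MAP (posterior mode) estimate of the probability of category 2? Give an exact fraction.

obs 1: x=1 → posterior Dirichlet(6/5, 7, 3/2, 5/3)
obs 2: x=2 → posterior Dirichlet(6/5, 7, 5/2, 5/3)
obs 3: x=3 → posterior Dirichlet(6/5, 7, 5/2, 8/3)
obs 4: x=0 → posterior Dirichlet(11/5, 7, 5/2, 8/3)
obs 5: x=0 → posterior Dirichlet(16/5, 7, 5/2, 8/3)
obs 6: x=2 → posterior Dirichlet(16/5, 7, 7/2, 8/3)
obs 7: x=1 → posterior Dirichlet(16/5, 8, 7/2, 8/3)
obs 8: x=2 → posterior Dirichlet(16/5, 8, 9/2, 8/3)

105/431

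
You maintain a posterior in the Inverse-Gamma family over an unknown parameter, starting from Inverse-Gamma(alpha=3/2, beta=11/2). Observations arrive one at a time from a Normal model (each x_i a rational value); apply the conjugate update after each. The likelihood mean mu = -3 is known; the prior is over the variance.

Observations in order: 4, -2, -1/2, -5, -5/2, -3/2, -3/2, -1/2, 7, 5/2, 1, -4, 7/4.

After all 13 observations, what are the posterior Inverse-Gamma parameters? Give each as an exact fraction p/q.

alpha=8, beta=4033/32

obs 1: x=4 → posterior Inverse-Gamma(2, 30)
obs 2: x=-2 → posterior Inverse-Gamma(5/2, 61/2)
obs 3: x=-1/2 → posterior Inverse-Gamma(3, 269/8)
obs 4: x=-5 → posterior Inverse-Gamma(7/2, 285/8)
obs 5: x=-5/2 → posterior Inverse-Gamma(4, 143/4)
obs 6: x=-3/2 → posterior Inverse-Gamma(9/2, 295/8)
obs 7: x=-3/2 → posterior Inverse-Gamma(5, 38)
obs 8: x=-1/2 → posterior Inverse-Gamma(11/2, 329/8)
obs 9: x=7 → posterior Inverse-Gamma(6, 729/8)
obs 10: x=5/2 → posterior Inverse-Gamma(13/2, 425/4)
obs 11: x=1 → posterior Inverse-Gamma(7, 457/4)
obs 12: x=-4 → posterior Inverse-Gamma(15/2, 459/4)
obs 13: x=7/4 → posterior Inverse-Gamma(8, 4033/32)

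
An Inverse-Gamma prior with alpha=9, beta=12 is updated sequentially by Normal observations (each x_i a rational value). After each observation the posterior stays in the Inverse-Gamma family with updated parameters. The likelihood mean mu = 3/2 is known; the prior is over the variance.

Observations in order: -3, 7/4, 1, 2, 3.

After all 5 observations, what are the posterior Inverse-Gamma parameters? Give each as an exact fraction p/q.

obs 1: x=-3 → posterior Inverse-Gamma(19/2, 177/8)
obs 2: x=7/4 → posterior Inverse-Gamma(10, 709/32)
obs 3: x=1 → posterior Inverse-Gamma(21/2, 713/32)
obs 4: x=2 → posterior Inverse-Gamma(11, 717/32)
obs 5: x=3 → posterior Inverse-Gamma(23/2, 753/32)

alpha=23/2, beta=753/32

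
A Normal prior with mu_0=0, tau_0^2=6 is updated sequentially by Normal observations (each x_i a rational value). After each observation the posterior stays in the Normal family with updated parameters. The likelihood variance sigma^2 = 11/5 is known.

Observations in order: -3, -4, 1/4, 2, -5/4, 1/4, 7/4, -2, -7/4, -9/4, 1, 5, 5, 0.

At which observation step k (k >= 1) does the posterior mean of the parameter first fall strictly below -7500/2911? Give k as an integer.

obs 1: x=-3 → posterior Normal(-90/41, 66/41)
obs 2: x=-4 → posterior Normal(-210/71, 66/71)
obs 3: x=1/4 → posterior Normal(-405/202, 66/101)
obs 4: x=2 → posterior Normal(-285/262, 66/131)
obs 5: x=-5/4 → posterior Normal(-180/161, 66/161)
obs 6: x=1/4 → posterior Normal(-345/382, 66/191)
obs 7: x=7/4 → posterior Normal(-120/221, 66/221)
obs 8: x=-2 → posterior Normal(-180/251, 66/251)
obs 9: x=-7/4 → posterior Normal(-465/562, 66/281)
obs 10: x=-9/4 → posterior Normal(-300/311, 66/311)
obs 11: x=1 → posterior Normal(-270/341, 6/31)
obs 12: x=5 → posterior Normal(-120/371, 66/371)
obs 13: x=5 → posterior Normal(30/401, 66/401)
obs 14: x=0 → posterior Normal(30/431, 66/431)

k = 2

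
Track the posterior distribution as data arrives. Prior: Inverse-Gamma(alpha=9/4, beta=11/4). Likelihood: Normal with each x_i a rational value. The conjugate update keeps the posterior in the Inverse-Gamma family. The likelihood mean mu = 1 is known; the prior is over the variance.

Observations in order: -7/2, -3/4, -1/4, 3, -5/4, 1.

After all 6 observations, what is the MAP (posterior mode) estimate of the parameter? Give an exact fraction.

631/200

obs 1: x=-7/2 → posterior Inverse-Gamma(11/4, 103/8)
obs 2: x=-3/4 → posterior Inverse-Gamma(13/4, 461/32)
obs 3: x=-1/4 → posterior Inverse-Gamma(15/4, 243/16)
obs 4: x=3 → posterior Inverse-Gamma(17/4, 275/16)
obs 5: x=-5/4 → posterior Inverse-Gamma(19/4, 631/32)
obs 6: x=1 → posterior Inverse-Gamma(21/4, 631/32)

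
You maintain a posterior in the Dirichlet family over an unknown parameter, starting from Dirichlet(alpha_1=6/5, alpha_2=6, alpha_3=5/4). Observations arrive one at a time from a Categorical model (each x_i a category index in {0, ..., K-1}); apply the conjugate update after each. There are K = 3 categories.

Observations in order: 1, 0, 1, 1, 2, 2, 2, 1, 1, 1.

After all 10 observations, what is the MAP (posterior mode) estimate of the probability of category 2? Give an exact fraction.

65/309

obs 1: x=1 → posterior Dirichlet(6/5, 7, 5/4)
obs 2: x=0 → posterior Dirichlet(11/5, 7, 5/4)
obs 3: x=1 → posterior Dirichlet(11/5, 8, 5/4)
obs 4: x=1 → posterior Dirichlet(11/5, 9, 5/4)
obs 5: x=2 → posterior Dirichlet(11/5, 9, 9/4)
obs 6: x=2 → posterior Dirichlet(11/5, 9, 13/4)
obs 7: x=2 → posterior Dirichlet(11/5, 9, 17/4)
obs 8: x=1 → posterior Dirichlet(11/5, 10, 17/4)
obs 9: x=1 → posterior Dirichlet(11/5, 11, 17/4)
obs 10: x=1 → posterior Dirichlet(11/5, 12, 17/4)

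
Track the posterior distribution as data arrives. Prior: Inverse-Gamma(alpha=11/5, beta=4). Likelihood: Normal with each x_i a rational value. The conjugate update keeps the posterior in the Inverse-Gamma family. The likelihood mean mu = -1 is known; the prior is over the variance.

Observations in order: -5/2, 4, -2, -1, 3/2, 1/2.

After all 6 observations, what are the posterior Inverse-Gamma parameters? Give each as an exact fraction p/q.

alpha=26/5, beta=179/8

obs 1: x=-5/2 → posterior Inverse-Gamma(27/10, 41/8)
obs 2: x=4 → posterior Inverse-Gamma(16/5, 141/8)
obs 3: x=-2 → posterior Inverse-Gamma(37/10, 145/8)
obs 4: x=-1 → posterior Inverse-Gamma(21/5, 145/8)
obs 5: x=3/2 → posterior Inverse-Gamma(47/10, 85/4)
obs 6: x=1/2 → posterior Inverse-Gamma(26/5, 179/8)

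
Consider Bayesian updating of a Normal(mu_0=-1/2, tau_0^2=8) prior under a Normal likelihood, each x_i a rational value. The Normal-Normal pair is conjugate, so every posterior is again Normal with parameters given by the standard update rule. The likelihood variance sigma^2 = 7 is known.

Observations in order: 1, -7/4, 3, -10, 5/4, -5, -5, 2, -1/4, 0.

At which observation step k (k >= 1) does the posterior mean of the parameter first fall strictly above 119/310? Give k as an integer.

k = 3

obs 1: x=1 → posterior Normal(3/10, 56/15)
obs 2: x=-7/4 → posterior Normal(-19/46, 56/23)
obs 3: x=3 → posterior Normal(29/62, 56/31)
obs 4: x=-10 → posterior Normal(-131/78, 56/39)
obs 5: x=5/4 → posterior Normal(-111/94, 56/47)
obs 6: x=-5 → posterior Normal(-191/110, 56/55)
obs 7: x=-5 → posterior Normal(-271/126, 8/9)
obs 8: x=2 → posterior Normal(-239/142, 56/71)
obs 9: x=-1/4 → posterior Normal(-243/158, 56/79)
obs 10: x=0 → posterior Normal(-81/58, 56/87)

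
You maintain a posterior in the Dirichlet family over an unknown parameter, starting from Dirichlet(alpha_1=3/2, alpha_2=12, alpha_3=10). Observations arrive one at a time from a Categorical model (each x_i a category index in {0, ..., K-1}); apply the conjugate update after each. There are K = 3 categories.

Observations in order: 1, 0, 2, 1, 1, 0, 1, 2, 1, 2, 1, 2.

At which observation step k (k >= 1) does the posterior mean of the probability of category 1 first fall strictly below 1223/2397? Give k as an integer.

obs 1: x=1 → posterior Dirichlet(3/2, 13, 10)
obs 2: x=0 → posterior Dirichlet(5/2, 13, 10)
obs 3: x=2 → posterior Dirichlet(5/2, 13, 11)
obs 4: x=1 → posterior Dirichlet(5/2, 14, 11)
obs 5: x=1 → posterior Dirichlet(5/2, 15, 11)
obs 6: x=0 → posterior Dirichlet(7/2, 15, 11)
obs 7: x=1 → posterior Dirichlet(7/2, 16, 11)
obs 8: x=2 → posterior Dirichlet(7/2, 16, 12)
obs 9: x=1 → posterior Dirichlet(7/2, 17, 12)
obs 10: x=2 → posterior Dirichlet(7/2, 17, 13)
obs 11: x=1 → posterior Dirichlet(7/2, 18, 13)
obs 12: x=2 → posterior Dirichlet(7/2, 18, 14)

k = 2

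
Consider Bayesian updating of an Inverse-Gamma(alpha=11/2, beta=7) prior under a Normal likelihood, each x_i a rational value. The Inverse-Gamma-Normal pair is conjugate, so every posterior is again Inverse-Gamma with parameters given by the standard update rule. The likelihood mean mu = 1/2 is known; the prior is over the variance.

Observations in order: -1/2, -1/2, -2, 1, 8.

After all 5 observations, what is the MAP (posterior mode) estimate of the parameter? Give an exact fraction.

35/8

obs 1: x=-1/2 → posterior Inverse-Gamma(6, 15/2)
obs 2: x=-1/2 → posterior Inverse-Gamma(13/2, 8)
obs 3: x=-2 → posterior Inverse-Gamma(7, 89/8)
obs 4: x=1 → posterior Inverse-Gamma(15/2, 45/4)
obs 5: x=8 → posterior Inverse-Gamma(8, 315/8)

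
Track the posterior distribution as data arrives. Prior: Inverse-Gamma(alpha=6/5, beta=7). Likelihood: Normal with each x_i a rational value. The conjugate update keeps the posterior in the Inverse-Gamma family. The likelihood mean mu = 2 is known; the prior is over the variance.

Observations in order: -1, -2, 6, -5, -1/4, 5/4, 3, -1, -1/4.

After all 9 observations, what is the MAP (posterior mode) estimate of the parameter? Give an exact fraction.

obs 1: x=-1 → posterior Inverse-Gamma(17/10, 23/2)
obs 2: x=-2 → posterior Inverse-Gamma(11/5, 39/2)
obs 3: x=6 → posterior Inverse-Gamma(27/10, 55/2)
obs 4: x=-5 → posterior Inverse-Gamma(16/5, 52)
obs 5: x=-1/4 → posterior Inverse-Gamma(37/10, 1745/32)
obs 6: x=5/4 → posterior Inverse-Gamma(21/5, 877/16)
obs 7: x=3 → posterior Inverse-Gamma(47/10, 885/16)
obs 8: x=-1 → posterior Inverse-Gamma(26/5, 957/16)
obs 9: x=-1/4 → posterior Inverse-Gamma(57/10, 1995/32)

9975/1072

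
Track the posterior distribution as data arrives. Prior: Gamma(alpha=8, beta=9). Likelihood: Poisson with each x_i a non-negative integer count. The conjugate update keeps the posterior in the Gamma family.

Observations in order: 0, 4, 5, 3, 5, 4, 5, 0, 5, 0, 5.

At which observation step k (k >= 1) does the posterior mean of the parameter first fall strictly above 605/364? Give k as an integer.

obs 1: x=0 → posterior Gamma(8, 10)
obs 2: x=4 → posterior Gamma(12, 11)
obs 3: x=5 → posterior Gamma(17, 12)
obs 4: x=3 → posterior Gamma(20, 13)
obs 5: x=5 → posterior Gamma(25, 14)
obs 6: x=4 → posterior Gamma(29, 15)
obs 7: x=5 → posterior Gamma(34, 16)
obs 8: x=0 → posterior Gamma(34, 17)
obs 9: x=5 → posterior Gamma(39, 18)
obs 10: x=0 → posterior Gamma(39, 19)
obs 11: x=5 → posterior Gamma(44, 20)

k = 5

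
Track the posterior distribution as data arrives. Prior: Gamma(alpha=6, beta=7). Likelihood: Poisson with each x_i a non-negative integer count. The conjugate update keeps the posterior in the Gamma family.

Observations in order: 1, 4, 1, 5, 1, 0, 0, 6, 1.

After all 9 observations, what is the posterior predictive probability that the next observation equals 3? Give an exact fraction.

obs 1: x=1 → posterior Gamma(7, 8)
obs 2: x=4 → posterior Gamma(11, 9)
obs 3: x=1 → posterior Gamma(12, 10)
obs 4: x=5 → posterior Gamma(17, 11)
obs 5: x=1 → posterior Gamma(18, 12)
obs 6: x=0 → posterior Gamma(18, 13)
obs 7: x=0 → posterior Gamma(18, 14)
obs 8: x=6 → posterior Gamma(24, 15)
obs 9: x=1 → posterior Gamma(25, 16)

3707878005667570999377856875724800/28351092476867700887730107366063041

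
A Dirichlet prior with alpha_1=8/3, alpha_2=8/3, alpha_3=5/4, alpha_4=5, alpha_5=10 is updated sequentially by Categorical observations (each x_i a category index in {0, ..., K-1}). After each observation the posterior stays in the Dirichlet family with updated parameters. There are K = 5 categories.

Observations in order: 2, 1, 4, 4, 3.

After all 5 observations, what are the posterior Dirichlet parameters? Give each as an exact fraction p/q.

obs 1: x=2 → posterior Dirichlet(8/3, 8/3, 9/4, 5, 10)
obs 2: x=1 → posterior Dirichlet(8/3, 11/3, 9/4, 5, 10)
obs 3: x=4 → posterior Dirichlet(8/3, 11/3, 9/4, 5, 11)
obs 4: x=4 → posterior Dirichlet(8/3, 11/3, 9/4, 5, 12)
obs 5: x=3 → posterior Dirichlet(8/3, 11/3, 9/4, 6, 12)

alpha_1=8/3, alpha_2=11/3, alpha_3=9/4, alpha_4=6, alpha_5=12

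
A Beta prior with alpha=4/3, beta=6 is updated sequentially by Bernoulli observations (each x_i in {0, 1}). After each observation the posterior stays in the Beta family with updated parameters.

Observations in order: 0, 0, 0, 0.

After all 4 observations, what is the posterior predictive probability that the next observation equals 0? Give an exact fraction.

obs 1: x=0 → posterior Beta(4/3, 7)
obs 2: x=0 → posterior Beta(4/3, 8)
obs 3: x=0 → posterior Beta(4/3, 9)
obs 4: x=0 → posterior Beta(4/3, 10)

15/17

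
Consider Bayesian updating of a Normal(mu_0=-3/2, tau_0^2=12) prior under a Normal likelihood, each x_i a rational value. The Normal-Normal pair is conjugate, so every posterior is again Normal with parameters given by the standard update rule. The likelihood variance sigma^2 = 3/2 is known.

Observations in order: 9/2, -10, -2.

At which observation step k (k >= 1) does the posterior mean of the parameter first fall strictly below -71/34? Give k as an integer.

obs 1: x=9/2 → posterior Normal(23/6, 4/3)
obs 2: x=-10 → posterior Normal(-91/34, 12/17)
obs 3: x=-2 → posterior Normal(-123/50, 12/25)

k = 2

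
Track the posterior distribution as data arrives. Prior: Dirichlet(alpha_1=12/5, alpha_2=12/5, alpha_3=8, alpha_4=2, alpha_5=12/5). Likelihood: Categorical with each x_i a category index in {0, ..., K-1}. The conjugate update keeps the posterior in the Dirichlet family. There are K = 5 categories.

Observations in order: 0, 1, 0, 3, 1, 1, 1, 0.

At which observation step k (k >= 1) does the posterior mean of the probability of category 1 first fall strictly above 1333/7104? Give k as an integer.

k = 5

obs 1: x=0 → posterior Dirichlet(17/5, 12/5, 8, 2, 12/5)
obs 2: x=1 → posterior Dirichlet(17/5, 17/5, 8, 2, 12/5)
obs 3: x=0 → posterior Dirichlet(22/5, 17/5, 8, 2, 12/5)
obs 4: x=3 → posterior Dirichlet(22/5, 17/5, 8, 3, 12/5)
obs 5: x=1 → posterior Dirichlet(22/5, 22/5, 8, 3, 12/5)
obs 6: x=1 → posterior Dirichlet(22/5, 27/5, 8, 3, 12/5)
obs 7: x=1 → posterior Dirichlet(22/5, 32/5, 8, 3, 12/5)
obs 8: x=0 → posterior Dirichlet(27/5, 32/5, 8, 3, 12/5)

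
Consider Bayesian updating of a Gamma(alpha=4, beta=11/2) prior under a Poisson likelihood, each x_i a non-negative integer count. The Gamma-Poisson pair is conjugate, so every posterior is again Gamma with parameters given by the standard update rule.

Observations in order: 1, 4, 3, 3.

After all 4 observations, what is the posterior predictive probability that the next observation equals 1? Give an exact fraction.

obs 1: x=1 → posterior Gamma(5, 13/2)
obs 2: x=4 → posterior Gamma(9, 15/2)
obs 3: x=3 → posterior Gamma(12, 17/2)
obs 4: x=3 → posterior Gamma(15, 19/2)

151811270298747982990/476856230080661776107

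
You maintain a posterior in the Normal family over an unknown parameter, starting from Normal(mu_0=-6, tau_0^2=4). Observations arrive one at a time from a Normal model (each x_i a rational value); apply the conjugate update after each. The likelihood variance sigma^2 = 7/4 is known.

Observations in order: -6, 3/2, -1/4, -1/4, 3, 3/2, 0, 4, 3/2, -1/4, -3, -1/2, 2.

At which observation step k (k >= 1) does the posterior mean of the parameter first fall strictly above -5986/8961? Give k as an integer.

k = 6

obs 1: x=-6 → posterior Normal(-6, 28/23)
obs 2: x=3/2 → posterior Normal(-38/13, 28/39)
obs 3: x=-1/4 → posterior Normal(-118/55, 28/55)
obs 4: x=-1/4 → posterior Normal(-122/71, 28/71)
obs 5: x=3 → posterior Normal(-74/87, 28/87)
obs 6: x=3/2 → posterior Normal(-50/103, 28/103)
obs 7: x=0 → posterior Normal(-50/119, 4/17)
obs 8: x=4 → posterior Normal(14/135, 28/135)
obs 9: x=3/2 → posterior Normal(38/151, 28/151)
obs 10: x=-1/4 → posterior Normal(34/167, 28/167)
obs 11: x=-3 → posterior Normal(-14/183, 28/183)
obs 12: x=-1/2 → posterior Normal(-22/199, 28/199)
obs 13: x=2 → posterior Normal(2/43, 28/215)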